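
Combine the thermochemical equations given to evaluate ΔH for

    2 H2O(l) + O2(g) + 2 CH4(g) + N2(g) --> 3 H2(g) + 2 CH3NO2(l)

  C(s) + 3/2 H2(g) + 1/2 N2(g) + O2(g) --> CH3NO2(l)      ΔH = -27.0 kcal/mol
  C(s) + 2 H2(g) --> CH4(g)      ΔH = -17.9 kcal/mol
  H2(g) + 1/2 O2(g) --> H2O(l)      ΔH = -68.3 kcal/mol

ΔH = 118.4 kcal/mol

equation 1 × 2: (2)·(-27.0) = -54.0 kcal/mol
equation 2 reversed and × 2: (-2)·(-17.9) = +35.8 kcal/mol
equation 3 reversed and × 2: (-2)·(-68.3) = +136.6 kcal/mol
ΔH = (2)·(-27.0) + (-2)·(-17.9) + (-2)·(-68.3) = 118.4 kcal/mol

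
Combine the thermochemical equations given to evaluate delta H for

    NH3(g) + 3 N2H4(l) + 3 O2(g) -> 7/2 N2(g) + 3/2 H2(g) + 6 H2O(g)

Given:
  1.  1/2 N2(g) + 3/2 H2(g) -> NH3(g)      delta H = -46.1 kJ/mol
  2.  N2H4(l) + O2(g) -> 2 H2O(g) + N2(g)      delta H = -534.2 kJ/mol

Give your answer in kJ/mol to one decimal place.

eq. 1 reversed: +46.1 kJ/mol
eq. 2 × 3: (3)·(-534.2) = -1602.6 kJ/mol
delta H = (-1)·(-46.1) + (3)·(-534.2) = -1556.5 kJ/mol

delta H = -1556.5 kJ/mol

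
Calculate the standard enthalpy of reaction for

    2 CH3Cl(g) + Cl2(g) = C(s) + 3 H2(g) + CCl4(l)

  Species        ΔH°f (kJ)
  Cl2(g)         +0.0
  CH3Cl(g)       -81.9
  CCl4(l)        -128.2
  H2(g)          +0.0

Products: 1·(+0.0) + 3·(+0.0) + 1·(-128.2) = -128.2
Reactants: 2·(-81.9) + 1·(+0.0) = -163.8
ΔHrxn = (-128.2) − (-163.8) = 35.6 kJ

ΔHrxn = 35.6 kJ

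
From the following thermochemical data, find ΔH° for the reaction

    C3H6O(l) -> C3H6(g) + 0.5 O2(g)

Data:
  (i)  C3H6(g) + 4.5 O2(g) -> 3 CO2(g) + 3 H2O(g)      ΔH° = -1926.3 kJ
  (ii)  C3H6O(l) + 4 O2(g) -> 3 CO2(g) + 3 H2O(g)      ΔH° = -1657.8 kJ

(i) reversed (C3H6(g) must end up as a product): +1926.3 kJ
(ii) as written (C3H6O(l) already on the reactant side): -1657.8 kJ
ΔH° = (-1)·(-1926.3) + (1)·(-1657.8) = 268.5 kJ

ΔH° = 268.5 kJ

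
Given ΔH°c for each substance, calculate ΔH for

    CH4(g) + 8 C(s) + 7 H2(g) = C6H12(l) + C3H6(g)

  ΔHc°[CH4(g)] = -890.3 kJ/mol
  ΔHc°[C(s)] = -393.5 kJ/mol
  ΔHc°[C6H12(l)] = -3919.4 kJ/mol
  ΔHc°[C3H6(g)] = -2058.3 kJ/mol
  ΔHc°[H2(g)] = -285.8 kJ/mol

ΔH = -61.2 kJ/mol

Using ΔH = Σ nΔHc°(reactants) − Σ nΔHc°(products):
= [1·(-890.3) + 8·(-393.5) + 7·(-285.8)] − [1·(-3919.4) + 1·(-2058.3)]
= -61.2 kJ/mol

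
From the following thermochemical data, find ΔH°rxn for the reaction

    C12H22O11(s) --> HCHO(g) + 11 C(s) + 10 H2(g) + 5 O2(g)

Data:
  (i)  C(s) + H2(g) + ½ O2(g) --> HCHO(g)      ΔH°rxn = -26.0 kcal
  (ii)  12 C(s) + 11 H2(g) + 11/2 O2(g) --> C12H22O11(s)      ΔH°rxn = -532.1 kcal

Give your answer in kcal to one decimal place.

(i) as written: -26.0 kcal
(ii) reversed: +532.1 kcal
By Hess's law, ΔH°rxn = (1)·(-26.0) + (-1)·(-532.1) = 506.1 kcal

ΔH°rxn = 506.1 kcal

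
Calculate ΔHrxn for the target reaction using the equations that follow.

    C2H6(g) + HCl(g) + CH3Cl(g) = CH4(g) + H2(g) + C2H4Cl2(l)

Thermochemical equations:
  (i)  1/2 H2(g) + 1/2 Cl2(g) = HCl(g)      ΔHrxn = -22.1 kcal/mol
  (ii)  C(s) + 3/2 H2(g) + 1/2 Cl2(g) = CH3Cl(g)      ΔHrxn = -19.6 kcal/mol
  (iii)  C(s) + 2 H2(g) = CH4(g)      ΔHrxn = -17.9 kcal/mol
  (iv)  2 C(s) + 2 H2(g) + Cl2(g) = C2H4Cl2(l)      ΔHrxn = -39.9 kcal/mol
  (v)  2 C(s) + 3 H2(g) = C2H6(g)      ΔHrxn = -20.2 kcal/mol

ΔHrxn = 4.1 kcal/mol

(i) reversed: +22.1 kcal/mol
(ii) reversed: +19.6 kcal/mol
(iii) as written: -17.9 kcal/mol
(iv) as written: -39.9 kcal/mol
(v) reversed: +20.2 kcal/mol
Summing the manipulated equations, ΔHrxn = (-1)·(-22.1) + (-1)·(-19.6) + (1)·(-17.9) + (1)·(-39.9) + (-1)·(-20.2) = 4.1 kcal/mol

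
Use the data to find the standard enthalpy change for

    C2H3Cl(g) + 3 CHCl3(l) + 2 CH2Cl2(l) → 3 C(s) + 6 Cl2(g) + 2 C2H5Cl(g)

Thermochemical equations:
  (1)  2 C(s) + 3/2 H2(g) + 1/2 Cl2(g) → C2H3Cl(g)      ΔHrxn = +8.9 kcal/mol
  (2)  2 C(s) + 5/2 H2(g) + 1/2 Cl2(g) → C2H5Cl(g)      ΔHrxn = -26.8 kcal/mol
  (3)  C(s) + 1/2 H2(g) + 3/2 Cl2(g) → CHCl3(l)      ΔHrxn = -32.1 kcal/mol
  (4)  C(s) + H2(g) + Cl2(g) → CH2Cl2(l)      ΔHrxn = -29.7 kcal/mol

ΔHrxn = 93.2 kcal/mol

(1) reversed: -8.9 kcal/mol
(2) × 2: (2)·(-26.8) = -53.6 kcal/mol
(3) reversed and × 3: (-3)·(-32.1) = +96.3 kcal/mol
(4) reversed and × 2: (-2)·(-29.7) = +59.4 kcal/mol
Combining the equations, ΔHrxn = (-8.9) + (-53.6) + (+96.3) + (+59.4) = 93.2 kcal/mol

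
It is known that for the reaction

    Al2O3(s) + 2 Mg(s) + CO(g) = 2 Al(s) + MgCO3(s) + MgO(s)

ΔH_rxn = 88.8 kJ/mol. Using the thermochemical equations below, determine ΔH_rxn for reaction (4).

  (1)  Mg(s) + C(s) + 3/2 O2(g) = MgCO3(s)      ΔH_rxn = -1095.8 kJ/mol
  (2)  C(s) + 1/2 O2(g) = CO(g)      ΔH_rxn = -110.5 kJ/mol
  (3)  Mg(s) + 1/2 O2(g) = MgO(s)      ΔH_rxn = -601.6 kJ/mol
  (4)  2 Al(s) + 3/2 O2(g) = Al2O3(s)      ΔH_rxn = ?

ΔH_rxn = -1675.7 kJ/mol

(1) as written (MgCO3(s) already on the product side): -1095.8 kJ/mol
(2) reversed (CO(g) must end up as a reactant): +110.5 kJ/mol
(3) as written (MgO(s) already on the product side): -601.6 kJ/mol
(4) reversed (Al2O3(s) must end up as a reactant): contributes −x
+88.8 = (-1095.8) + (+110.5) + (-601.6) − x
x = (+88.8 − (-1586.9)) / (-1) = -1675.7 kJ/mol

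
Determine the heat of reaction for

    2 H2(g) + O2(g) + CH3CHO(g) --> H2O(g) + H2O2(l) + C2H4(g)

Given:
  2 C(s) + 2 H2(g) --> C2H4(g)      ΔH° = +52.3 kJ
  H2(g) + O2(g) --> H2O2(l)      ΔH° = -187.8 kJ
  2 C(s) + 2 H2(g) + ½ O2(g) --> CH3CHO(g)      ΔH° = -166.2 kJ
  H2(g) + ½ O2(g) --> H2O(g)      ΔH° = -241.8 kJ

equation 1 as written (C2H4(g) already on the product side): +52.3 kJ
equation 2 as written (H2O2(l) already on the product side): -187.8 kJ
equation 3 reversed (reverse to put CH3CHO(g) on the reactant side): +166.2 kJ
equation 4 as written (H2O(g) already on the product side): -241.8 kJ
Since enthalpy is a state function, ΔH° = (+52.3) + (-187.8) + (+166.2) + (-241.8) = -211.1 kJ

ΔH° = -211.1 kJ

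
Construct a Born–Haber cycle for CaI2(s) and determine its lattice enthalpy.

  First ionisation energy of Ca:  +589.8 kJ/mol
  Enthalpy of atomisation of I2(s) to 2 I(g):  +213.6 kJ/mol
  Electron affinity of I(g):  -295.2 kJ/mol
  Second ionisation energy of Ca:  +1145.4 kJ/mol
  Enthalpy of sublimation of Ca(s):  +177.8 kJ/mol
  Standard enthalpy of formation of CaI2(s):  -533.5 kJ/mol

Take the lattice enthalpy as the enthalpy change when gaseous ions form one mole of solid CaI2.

U = -2069.7 kJ/mol

ΔHf° = 1·ΔHsub + 1·(ΣIE) + 1·D(I2) + 2·EA + U
-533.5 = 1·(+177.8) + 1·(+1735.2) + 1·(+213.6) + 2·(-295.2) + U
U = -533.5 − (+1536.2) = -2069.7 kJ/mol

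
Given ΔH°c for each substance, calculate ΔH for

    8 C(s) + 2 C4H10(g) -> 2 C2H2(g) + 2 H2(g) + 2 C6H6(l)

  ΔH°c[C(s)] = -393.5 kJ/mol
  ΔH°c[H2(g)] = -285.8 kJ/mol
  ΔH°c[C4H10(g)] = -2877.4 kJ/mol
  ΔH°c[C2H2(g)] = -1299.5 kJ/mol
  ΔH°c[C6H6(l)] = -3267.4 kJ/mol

With combustion enthalpies, reactants minus products:
= [8·(-393.5) + 2·(-2877.4)] − [2·(-1299.5) + 2·(-285.8) + 2·(-3267.4)]
= 802.6 kJ/mol

ΔH = 802.6 kJ/mol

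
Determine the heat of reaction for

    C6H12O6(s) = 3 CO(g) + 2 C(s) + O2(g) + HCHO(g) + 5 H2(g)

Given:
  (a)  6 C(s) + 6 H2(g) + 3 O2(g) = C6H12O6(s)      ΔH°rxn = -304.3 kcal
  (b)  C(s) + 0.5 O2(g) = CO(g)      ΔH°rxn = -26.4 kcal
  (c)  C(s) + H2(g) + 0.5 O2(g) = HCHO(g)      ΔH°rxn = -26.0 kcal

(a) reversed (C6H12O6(s) must end up as a reactant): +304.3 kcal
(b) × 3 (scale by 3 for the 3 CO(g)): (3)·(-26.4) = -79.2 kcal
(c) as written (HCHO(g) already on the product side): -26.0 kcal
Since enthalpy is a state function, ΔH°rxn = (-1)·(-304.3) + (3)·(-26.4) + (1)·(-26.0) = 199.1 kcal

ΔH°rxn = 199.1 kcal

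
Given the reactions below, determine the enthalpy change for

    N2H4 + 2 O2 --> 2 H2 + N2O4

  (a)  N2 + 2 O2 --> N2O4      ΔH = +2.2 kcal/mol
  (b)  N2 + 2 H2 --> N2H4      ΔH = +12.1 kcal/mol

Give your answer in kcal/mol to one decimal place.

ΔH = -9.9 kcal/mol

(a) as written: +2.2 kcal/mol
(b) reversed: -12.1 kcal/mol
Summing the manipulated equations, ΔH = (1)·(+2.2) + (-1)·(+12.1) = -9.9 kcal/mol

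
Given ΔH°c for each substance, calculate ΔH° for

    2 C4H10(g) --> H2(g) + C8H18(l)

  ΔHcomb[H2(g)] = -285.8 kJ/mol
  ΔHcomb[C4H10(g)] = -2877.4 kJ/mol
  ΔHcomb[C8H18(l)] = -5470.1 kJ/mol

ΔH° = 1.1 kJ/mol

Using ΔH = Σ nΔHc°(reactants) − Σ nΔHc°(products):
= [2·(-2877.4)] − [1·(-285.8) + 1·(-5470.1)]
= 1.1 kJ/mol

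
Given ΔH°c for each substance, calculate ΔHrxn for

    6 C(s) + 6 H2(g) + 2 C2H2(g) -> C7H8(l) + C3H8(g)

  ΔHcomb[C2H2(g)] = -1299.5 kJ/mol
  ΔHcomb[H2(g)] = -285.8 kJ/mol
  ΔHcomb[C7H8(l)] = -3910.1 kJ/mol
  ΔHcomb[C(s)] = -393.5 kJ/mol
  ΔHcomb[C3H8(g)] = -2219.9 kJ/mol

ΔHrxn = -544.8 kJ/mol

Using ΔH = Σ nΔHc°(reactants) − Σ nΔHc°(products):
= [6·(-393.5) + 6·(-285.8) + 2·(-1299.5)] − [1·(-3910.1) + 1·(-2219.9)]
= -544.8 kJ/mol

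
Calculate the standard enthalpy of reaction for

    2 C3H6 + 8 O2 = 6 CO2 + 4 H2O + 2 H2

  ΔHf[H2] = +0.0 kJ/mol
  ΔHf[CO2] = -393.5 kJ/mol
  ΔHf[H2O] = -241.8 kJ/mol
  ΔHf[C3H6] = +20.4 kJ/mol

ΔH° = -3369.0 kJ/mol

Products: 6·(-393.5) + 4·(-241.8) + 2·(+0.0) = -3328.2
Reactants: 2·(+20.4) + 8·(+0.0) = +40.8
ΔH° = (-3328.2) − (+40.8) = -3369.0 kJ/mol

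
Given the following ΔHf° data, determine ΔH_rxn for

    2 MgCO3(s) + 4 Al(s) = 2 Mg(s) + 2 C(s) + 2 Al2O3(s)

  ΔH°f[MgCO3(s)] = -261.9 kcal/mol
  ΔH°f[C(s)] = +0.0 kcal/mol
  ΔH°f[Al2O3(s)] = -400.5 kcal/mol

Products: 2·(+0.0) + 2·(+0.0) + 2·(-400.5) = -801.0
Reactants: 2·(-261.9) + 4·(+0.0) = -523.8
ΔH_rxn = (-801.0) − (-523.8) = -277.2 kcal/mol

ΔH_rxn = -277.2 kcal/mol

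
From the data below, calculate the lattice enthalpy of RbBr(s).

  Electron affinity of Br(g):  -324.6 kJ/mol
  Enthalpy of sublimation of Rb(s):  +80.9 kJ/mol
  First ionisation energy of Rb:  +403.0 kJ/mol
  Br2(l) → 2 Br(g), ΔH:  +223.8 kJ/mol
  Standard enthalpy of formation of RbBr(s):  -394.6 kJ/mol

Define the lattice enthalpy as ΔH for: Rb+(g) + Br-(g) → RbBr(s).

U = -665.8 kJ/mol

ΔHf° = 1·ΔHsub + 1·(ΣIE) + 1/2·D(Br2) + 1·EA + U
-394.6 = 1·(+80.9) + 1·(+403.0) + 1/2·(+223.8) + 1·(-324.6) + U
U = -394.6 − (+271.2) = -665.8 kJ/mol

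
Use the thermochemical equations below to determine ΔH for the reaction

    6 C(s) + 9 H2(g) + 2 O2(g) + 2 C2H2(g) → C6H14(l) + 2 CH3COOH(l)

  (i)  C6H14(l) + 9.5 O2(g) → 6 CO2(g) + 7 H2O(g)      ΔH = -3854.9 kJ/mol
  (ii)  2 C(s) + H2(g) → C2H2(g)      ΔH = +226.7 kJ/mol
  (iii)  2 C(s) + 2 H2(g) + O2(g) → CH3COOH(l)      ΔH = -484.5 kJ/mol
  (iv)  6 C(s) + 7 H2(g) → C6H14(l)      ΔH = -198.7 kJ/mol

(i): not needed.
(ii) reversed and × 2: (-2)·(+226.7) = -453.4 kJ/mol
(iii) × 2: (2)·(-484.5) = -969.0 kJ/mol
(iv) as written: -198.7 kJ/mol
Since enthalpy is a state function, ΔH = (-453.4) + (-969.0) + (-198.7) = -1621.1 kJ/mol

ΔH = -1621.1 kJ/mol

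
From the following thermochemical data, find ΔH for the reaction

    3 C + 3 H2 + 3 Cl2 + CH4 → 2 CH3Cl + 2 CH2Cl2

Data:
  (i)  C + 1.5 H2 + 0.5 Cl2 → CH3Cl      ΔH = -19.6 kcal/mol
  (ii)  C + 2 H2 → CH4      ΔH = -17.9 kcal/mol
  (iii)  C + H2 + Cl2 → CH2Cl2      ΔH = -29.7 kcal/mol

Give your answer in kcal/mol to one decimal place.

ΔH = -80.7 kcal/mol

(i) × 2: (2)·(-19.6) = -39.2 kcal/mol
(ii) reversed: +17.9 kcal/mol
(iii) × 2: (2)·(-29.7) = -59.4 kcal/mol
ΔH = (-39.2) + (+17.9) + (-59.4) = -80.7 kcal/mol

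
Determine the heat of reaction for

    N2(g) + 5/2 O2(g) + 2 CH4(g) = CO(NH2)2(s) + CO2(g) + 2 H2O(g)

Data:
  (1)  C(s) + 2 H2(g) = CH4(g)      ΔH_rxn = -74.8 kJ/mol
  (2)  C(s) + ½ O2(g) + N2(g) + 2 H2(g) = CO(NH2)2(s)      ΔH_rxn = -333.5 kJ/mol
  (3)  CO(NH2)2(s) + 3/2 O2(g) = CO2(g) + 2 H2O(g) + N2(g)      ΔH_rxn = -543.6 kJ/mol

ΔH_rxn = -1061.0 kJ/mol

(1) reversed and × 2 (CH4(g) must end up as a reactant; ×2 to match 2 CH4(g) in the target): (-2)·(-74.8) = +149.6 kJ/mol
(2) × 2: (2)·(-333.5) = -667.0 kJ/mol
(3) as written (CO2(g) already on the product side): -543.6 kJ/mol
ΔH_rxn = (+149.6) + (-667.0) + (-543.6) = -1061.0 kJ/mol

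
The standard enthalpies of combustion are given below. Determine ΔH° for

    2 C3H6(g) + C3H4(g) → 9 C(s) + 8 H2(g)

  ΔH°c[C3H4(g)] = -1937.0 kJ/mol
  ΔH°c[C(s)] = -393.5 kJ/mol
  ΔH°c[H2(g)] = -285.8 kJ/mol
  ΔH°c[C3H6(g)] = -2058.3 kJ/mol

ΔH° = -225.7 kJ/mol

Using ΔH = Σ nΔHc°(reactants) − Σ nΔHc°(products):
= [2·(-2058.3) + 1·(-1937.0)] − [9·(-393.5) + 8·(-285.8)]
= -225.7 kJ/mol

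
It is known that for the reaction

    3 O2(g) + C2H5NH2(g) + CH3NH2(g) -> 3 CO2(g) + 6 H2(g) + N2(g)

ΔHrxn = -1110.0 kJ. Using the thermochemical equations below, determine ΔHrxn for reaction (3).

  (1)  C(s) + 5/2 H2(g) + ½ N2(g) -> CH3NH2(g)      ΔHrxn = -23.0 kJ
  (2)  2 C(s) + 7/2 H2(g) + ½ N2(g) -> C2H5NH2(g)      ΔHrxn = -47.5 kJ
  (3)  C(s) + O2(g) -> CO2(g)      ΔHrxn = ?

ΔHrxn = -393.5 kJ

(1) reversed: +23.0 kJ
(2) reversed: +47.5 kJ
(3) × 3: contributes 3·x
-1110.0 = (+23.0) + (+47.5) + 3·x
x = (-1110.0 − (+70.5)) / (3) = -393.5 kJ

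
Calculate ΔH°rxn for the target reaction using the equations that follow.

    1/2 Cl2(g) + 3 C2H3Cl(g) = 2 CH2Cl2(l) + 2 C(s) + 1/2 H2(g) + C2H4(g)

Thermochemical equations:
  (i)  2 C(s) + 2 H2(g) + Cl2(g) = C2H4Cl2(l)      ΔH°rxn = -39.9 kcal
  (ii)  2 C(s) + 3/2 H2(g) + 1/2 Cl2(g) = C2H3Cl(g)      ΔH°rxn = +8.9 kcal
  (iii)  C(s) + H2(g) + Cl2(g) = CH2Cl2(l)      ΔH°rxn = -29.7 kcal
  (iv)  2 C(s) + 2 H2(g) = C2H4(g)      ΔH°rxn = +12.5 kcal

(i): not needed.
(ii) reversed and × 3: (-3)·(+8.9) = -26.7 kcal
(iii) × 2: (2)·(-29.7) = -59.4 kcal
(iv) as written: +12.5 kcal
Combining the equations, ΔH°rxn = (-3)·(+8.9) + (2)·(-29.7) + (1)·(+12.5) = -73.6 kcal

ΔH°rxn = -73.6 kcal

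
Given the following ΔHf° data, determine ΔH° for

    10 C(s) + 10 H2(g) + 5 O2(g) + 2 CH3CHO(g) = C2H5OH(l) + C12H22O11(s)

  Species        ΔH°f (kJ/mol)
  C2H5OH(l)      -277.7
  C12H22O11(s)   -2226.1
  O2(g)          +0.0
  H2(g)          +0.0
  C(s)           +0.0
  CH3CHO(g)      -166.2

ΔH° = -2171.4 kJ/mol

Products: 1·(-277.7) + 1·(-2226.1) = -2503.8
Reactants: 10·(+0.0) + 10·(+0.0) + 5·(+0.0) + 2·(-166.2) = -332.4
ΔH° = (-2503.8) − (-332.4) = -2171.4 kJ/mol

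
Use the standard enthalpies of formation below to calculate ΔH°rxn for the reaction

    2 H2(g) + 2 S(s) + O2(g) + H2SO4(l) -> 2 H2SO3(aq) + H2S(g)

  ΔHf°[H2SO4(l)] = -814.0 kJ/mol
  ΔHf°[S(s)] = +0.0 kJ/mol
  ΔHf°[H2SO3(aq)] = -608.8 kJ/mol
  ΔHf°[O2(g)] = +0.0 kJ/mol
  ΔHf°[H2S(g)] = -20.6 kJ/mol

Products: 2·(-608.8) + 1·(-20.6) = -1238.2
Reactants: 2·(+0.0) + 2·(+0.0) + 1·(+0.0) + 1·(-814.0) = -814.0
ΔH°rxn = (-1238.2) − (-814.0) = -424.2 kJ/mol

ΔH°rxn = -424.2 kJ/mol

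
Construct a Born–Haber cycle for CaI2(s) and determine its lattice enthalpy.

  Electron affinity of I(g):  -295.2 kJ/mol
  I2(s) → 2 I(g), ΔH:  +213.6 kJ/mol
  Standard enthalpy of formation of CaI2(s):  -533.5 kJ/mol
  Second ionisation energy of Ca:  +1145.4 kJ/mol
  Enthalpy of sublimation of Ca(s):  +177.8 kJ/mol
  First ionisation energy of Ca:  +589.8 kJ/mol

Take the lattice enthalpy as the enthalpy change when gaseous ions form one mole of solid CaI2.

ΔHf° = 1·ΔHsub + 1·(ΣIE) + 1·D(I2) + 2·EA + U
-533.5 = 1·(+177.8) + 1·(+1735.2) + 1·(+213.6) + 2·(-295.2) + U
U = -533.5 − (+1536.2) = -2069.7 kJ/mol

U = -2069.7 kJ/mol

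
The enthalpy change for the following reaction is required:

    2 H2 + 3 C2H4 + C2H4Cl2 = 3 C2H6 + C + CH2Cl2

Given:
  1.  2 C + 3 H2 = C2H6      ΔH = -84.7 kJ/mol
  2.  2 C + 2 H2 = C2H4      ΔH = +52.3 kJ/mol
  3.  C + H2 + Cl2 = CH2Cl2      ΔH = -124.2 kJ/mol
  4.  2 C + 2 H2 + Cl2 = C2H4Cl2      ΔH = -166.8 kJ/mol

eq. 1 × 3: (3)·(-84.7) = -254.1 kJ/mol
eq. 2 reversed and × 3: (-3)·(+52.3) = -156.9 kJ/mol
eq. 3 as written: -124.2 kJ/mol
eq. 4 reversed: +166.8 kJ/mol
Summing the manipulated equations, ΔH = (-254.1) + (-156.9) + (-124.2) + (+166.8) = -368.4 kJ/mol

ΔH = -368.4 kJ/mol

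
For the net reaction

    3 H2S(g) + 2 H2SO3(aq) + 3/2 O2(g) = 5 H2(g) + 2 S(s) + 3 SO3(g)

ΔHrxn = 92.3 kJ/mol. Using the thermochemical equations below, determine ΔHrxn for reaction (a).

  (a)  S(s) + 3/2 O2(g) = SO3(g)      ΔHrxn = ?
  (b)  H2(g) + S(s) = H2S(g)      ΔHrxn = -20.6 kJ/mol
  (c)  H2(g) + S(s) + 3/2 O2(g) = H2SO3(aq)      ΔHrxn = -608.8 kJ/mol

(a) × 3 (×3 to match 3 SO3(g) in the target): contributes 3·x
(b) reversed and × 3 (H2S(g) must end up as a reactant; ×3 to match 3 H2S(g) in the target): (-3)·(-20.6) = +61.8 kJ/mol
(c) reversed and × 2 (H2SO3(aq) must end up as a reactant; ×2 to match 2 H2SO3(aq) in the target): (-2)·(-608.8) = +1217.6 kJ/mol
+92.3 = (+61.8) + (+1217.6) + 3·x
x = (+92.3 − (+1279.4)) / (3) = -395.7 kJ/mol

ΔHrxn = -395.7 kJ/mol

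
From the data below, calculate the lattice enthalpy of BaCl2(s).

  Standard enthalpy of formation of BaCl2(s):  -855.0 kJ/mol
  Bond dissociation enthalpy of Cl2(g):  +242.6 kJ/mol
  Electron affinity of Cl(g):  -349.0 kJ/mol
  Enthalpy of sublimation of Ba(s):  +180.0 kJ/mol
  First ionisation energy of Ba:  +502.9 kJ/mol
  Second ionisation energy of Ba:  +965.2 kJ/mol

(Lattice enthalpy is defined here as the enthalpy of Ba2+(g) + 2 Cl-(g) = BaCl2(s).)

ΔHf° = 1·ΔHsub + 1·(ΣIE) + 1·D(Cl2) + 2·EA + U
-855.0 = 1·(+180.0) + 1·(+1468.1) + 1·(+242.6) + 2·(-349.0) + U
U = -855.0 − (+1192.7) = -2047.7 kJ/mol

U = -2047.7 kJ/mol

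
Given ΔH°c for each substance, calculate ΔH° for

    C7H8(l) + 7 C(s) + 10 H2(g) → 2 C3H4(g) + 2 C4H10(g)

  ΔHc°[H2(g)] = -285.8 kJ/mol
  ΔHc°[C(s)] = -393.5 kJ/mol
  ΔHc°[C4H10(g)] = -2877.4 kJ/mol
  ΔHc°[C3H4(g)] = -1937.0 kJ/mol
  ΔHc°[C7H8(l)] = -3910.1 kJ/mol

With combustion enthalpies, reactants minus products:
= [1·(-3910.1) + 7·(-393.5) + 10·(-285.8)] − [2·(-1937.0) + 2·(-2877.4)]
= 106.2 kJ/mol

ΔH° = 106.2 kJ/mol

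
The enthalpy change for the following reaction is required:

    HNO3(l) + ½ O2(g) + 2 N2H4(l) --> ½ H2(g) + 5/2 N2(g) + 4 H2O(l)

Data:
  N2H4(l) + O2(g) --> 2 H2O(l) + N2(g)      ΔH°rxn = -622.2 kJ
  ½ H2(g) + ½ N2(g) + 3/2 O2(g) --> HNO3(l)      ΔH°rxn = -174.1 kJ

ΔH°rxn = -1070.3 kJ

equation 1 × 2: (2)·(-622.2) = -1244.4 kJ
equation 2 reversed: +174.1 kJ
By Hess's law, ΔH°rxn = (-1244.4) + (+174.1) = -1070.3 kJ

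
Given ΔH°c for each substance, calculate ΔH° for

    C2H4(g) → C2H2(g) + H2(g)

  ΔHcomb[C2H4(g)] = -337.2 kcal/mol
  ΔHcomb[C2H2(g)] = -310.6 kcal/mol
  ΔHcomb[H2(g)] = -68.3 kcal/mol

With combustion enthalpies, reactants minus products:
= [1·(-337.2)] − [1·(-310.6) + 1·(-68.3)]
= 41.7 kcal/mol

ΔH° = 41.7 kcal/mol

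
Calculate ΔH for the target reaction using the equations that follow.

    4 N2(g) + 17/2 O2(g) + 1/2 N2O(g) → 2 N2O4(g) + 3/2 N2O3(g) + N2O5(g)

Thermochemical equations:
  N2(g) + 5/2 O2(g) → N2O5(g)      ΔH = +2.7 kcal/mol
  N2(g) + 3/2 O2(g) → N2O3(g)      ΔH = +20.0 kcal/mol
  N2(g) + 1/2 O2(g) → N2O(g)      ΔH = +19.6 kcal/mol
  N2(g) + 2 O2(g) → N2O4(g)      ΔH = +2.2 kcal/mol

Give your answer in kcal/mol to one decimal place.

ΔH = 27.3 kcal/mol

equation 1 as written: +2.7 kcal/mol
equation 2 × 3/2: (3/2)·(+20.0) = +30.0 kcal/mol
equation 3 reversed and × 1/2: (-1/2)·(+19.6) = -9.8 kcal/mol
equation 4 × 2: (2)·(+2.2) = +4.4 kcal/mol
ΔH = (+2.7) + (+30.0) + (-9.8) + (+4.4) = 27.3 kcal/mol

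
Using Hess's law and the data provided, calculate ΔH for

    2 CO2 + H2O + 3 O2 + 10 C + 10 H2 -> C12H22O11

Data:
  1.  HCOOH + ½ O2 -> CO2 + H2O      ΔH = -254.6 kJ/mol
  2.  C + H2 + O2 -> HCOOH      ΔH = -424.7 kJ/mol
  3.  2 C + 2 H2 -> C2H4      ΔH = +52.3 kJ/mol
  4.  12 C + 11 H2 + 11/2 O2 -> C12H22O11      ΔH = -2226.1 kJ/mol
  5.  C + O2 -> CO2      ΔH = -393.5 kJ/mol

eq. 1 reversed: +254.6 kJ/mol
eq. 2 reversed: +424.7 kJ/mol
eq. 3: not needed.
eq. 4 as written: -2226.1 kJ/mol
eq. 5 reversed: +393.5 kJ/mol
By Hess's law, ΔH = (+254.6) + (+424.7) + (-2226.1) + (+393.5) = -1153.3 kJ/mol

ΔH = -1153.3 kJ/mol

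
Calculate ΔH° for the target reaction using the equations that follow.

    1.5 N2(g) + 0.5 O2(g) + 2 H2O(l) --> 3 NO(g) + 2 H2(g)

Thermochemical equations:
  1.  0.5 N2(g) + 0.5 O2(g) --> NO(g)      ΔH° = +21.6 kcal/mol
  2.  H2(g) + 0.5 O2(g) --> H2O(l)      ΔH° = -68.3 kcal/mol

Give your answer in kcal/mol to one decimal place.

eq. 1 × 3: (3)·(+21.6) = +64.8 kcal/mol
eq. 2 reversed and × 2: (-2)·(-68.3) = +136.6 kcal/mol
Summing the manipulated equations, ΔH° = (+64.8) + (+136.6) = 201.4 kcal/mol

ΔH° = 201.4 kcal/mol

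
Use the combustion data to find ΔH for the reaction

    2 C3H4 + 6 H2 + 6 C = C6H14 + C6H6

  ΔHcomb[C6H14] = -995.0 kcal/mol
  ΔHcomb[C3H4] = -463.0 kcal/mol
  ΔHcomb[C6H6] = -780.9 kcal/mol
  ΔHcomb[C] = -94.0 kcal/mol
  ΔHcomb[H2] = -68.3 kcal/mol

With combustion enthalpies, reactants minus products:
= [2·(-463.0) + 6·(-68.3) + 6·(-94.0)] − [1·(-995.0) + 1·(-780.9)]
= -123.9 kcal/mol

ΔH = -123.9 kcal/mol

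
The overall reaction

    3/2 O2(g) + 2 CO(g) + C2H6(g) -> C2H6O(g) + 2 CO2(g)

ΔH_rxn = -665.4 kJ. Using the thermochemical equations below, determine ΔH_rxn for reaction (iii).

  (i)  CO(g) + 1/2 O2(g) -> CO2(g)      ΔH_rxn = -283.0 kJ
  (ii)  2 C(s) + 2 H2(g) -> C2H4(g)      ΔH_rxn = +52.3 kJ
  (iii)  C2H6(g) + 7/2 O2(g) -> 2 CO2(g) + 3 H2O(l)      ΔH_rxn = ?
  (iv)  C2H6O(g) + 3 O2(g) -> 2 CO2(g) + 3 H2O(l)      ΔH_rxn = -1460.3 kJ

ΔH_rxn = -1559.7 kJ

(i) × 2: (2)·(-283.0) = -566.0 kJ
(ii): not needed.
(iii) as written: contributes x
(iv) reversed: +1460.3 kJ
-665.4 = (-566.0) + (+1460.3) + x
x = (-665.4 − (+894.3)) / (1) = -1559.7 kJ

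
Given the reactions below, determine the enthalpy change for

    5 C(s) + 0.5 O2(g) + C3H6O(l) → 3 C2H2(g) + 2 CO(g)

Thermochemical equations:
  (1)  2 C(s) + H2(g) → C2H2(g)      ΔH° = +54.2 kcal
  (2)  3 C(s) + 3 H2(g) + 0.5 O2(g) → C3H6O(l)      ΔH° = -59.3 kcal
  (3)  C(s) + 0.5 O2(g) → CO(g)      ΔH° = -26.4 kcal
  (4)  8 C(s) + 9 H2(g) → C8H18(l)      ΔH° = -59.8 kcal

ΔH° = 169.1 kcal

(1) × 3 (scale by 3 for the 3 C2H2(g)): (3)·(+54.2) = +162.6 kcal
(2) reversed (C3H6O(l) must end up as a reactant): +59.3 kcal
(3) × 2 (×2 to match 2 CO(g) in the target): (2)·(-26.4) = -52.8 kcal
(4): not needed (C8H18(l) appears nowhere else).
By Hess's law, ΔH° = (+162.6) + (+59.3) + (-52.8) = 169.1 kcal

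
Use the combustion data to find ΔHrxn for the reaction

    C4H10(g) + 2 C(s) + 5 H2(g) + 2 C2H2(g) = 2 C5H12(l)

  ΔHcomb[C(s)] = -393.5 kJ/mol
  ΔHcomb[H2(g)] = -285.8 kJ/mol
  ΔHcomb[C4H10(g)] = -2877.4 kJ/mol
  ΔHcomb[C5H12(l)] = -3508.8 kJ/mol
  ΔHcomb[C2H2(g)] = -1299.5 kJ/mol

Using ΔH = Σ nΔHc°(reactants) − Σ nΔHc°(products):
= [1·(-2877.4) + 2·(-393.5) + 5·(-285.8) + 2·(-1299.5)] − [2·(-3508.8)]
= -674.8 kJ/mol

ΔHrxn = -674.8 kJ/mol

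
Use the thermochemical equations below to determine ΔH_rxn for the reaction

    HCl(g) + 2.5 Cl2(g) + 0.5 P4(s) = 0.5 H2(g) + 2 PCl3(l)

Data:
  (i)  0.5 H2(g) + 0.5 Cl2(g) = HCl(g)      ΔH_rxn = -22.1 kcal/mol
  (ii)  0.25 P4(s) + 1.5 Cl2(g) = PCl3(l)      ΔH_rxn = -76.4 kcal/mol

ΔH_rxn = -130.7 kcal/mol

(i) reversed: +22.1 kcal/mol
(ii) × 2: (2)·(-76.4) = -152.8 kcal/mol
Combining the equations, ΔH_rxn = (-1)·(-22.1) + (2)·(-76.4) = -130.7 kcal/mol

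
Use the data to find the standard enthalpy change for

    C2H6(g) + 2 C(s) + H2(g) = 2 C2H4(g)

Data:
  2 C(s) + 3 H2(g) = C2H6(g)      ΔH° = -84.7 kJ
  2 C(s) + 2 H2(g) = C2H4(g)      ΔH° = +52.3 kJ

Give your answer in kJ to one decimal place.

ΔH° = 189.3 kJ

equation 1 reversed: +84.7 kJ
equation 2 × 2: (2)·(+52.3) = +104.6 kJ
By Hess's law, ΔH° = (-1)·(-84.7) + (2)·(+52.3) = 189.3 kJ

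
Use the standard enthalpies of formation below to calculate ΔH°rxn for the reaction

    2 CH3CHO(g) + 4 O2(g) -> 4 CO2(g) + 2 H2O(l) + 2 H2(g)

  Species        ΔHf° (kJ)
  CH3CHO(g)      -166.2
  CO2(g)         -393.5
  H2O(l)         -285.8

ΔH°rxn = Σ nΔHf°(products) − Σ nΔHf°(reactants).
Products: 4·(-393.5) + 2·(-285.8) + 2·(+0.0) = -2145.6
Reactants: 2·(-166.2) + 4·(+0.0) = -332.4
ΔH°rxn = (-2145.6) − (-332.4) = -1813.2 kJ

ΔH°rxn = -1813.2 kJ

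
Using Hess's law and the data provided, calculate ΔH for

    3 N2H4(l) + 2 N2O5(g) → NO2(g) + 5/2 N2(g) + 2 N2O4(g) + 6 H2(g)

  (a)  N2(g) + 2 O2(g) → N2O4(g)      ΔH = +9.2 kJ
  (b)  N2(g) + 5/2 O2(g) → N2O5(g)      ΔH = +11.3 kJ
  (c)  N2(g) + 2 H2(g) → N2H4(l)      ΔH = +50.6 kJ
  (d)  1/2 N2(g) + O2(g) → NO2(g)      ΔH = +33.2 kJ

(a) × 2 (×2 to match 2 N2O4(g) in the target): (2)·(+9.2) = +18.4 kJ
(b) reversed and × 2 (reverse to put N2O5(g) on the reactant side; scale by 2 for the 2 N2O5(g)): (-2)·(+11.3) = -22.6 kJ
(c) reversed and × 3 (reverse to put N2H4(l) on the reactant side; ×3 to match 3 N2H4(l) in the target): (-3)·(+50.6) = -151.8 kJ
(d) as written (NO2(g) already on the product side): +33.2 kJ
Summing the manipulated equations, ΔH = (2)·(+9.2) + (-2)·(+11.3) + (-3)·(+50.6) + (1)·(+33.2) = -122.8 kJ

ΔH = -122.8 kJ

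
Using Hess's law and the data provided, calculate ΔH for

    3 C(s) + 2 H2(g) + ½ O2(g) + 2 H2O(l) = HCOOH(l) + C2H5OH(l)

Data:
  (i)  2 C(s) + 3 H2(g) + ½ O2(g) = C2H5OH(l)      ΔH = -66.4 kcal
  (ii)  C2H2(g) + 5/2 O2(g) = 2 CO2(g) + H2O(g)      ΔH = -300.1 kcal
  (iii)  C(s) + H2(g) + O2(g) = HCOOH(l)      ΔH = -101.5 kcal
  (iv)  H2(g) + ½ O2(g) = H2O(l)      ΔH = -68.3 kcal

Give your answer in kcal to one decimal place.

ΔH = -31.3 kcal

(i) as written (C2H5OH(l) already on the product side): -66.4 kcal
(ii): not needed (C2H2(g) appears nowhere else).
(iii) as written (HCOOH(l) already on the product side): -101.5 kcal
(iv) reversed and × 2 (H2O(l) must end up as a reactant; scale by 2 for the 2 H2O(l)): (-2)·(-68.3) = +136.6 kcal
Combining the equations, ΔH = (1)·(-66.4) + (1)·(-101.5) + (-2)·(-68.3) = -31.3 kcal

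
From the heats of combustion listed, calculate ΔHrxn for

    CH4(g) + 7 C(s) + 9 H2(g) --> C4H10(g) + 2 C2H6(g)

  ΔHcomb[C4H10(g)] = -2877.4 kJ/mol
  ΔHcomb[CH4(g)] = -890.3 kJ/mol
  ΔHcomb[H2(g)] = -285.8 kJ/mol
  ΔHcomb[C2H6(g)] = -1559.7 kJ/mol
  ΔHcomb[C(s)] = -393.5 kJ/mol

With combustion enthalpies, reactants minus products:
= [1·(-890.3) + 7·(-393.5) + 9·(-285.8)] − [1·(-2877.4) + 2·(-1559.7)]
= -220.2 kJ/mol

ΔHrxn = -220.2 kJ/mol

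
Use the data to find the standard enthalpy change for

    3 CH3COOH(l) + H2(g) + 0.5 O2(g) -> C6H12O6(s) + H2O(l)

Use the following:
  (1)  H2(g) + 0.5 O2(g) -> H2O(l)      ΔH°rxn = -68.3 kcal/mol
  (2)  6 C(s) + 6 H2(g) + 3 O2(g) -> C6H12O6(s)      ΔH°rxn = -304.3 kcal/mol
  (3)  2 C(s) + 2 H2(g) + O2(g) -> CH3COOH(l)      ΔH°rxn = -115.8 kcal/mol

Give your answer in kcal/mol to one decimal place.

(1) as written (H2O(l) already on the product side): -68.3 kcal/mol
(2) as written (C6H12O6(s) already on the product side): -304.3 kcal/mol
(3) reversed and × 3 (reverse to put CH3COOH(l) on the reactant side; ×3 to match 3 CH3COOH(l) in the target): (-3)·(-115.8) = +347.4 kcal/mol
Summing the manipulated equations, ΔH°rxn = (1)·(-68.3) + (1)·(-304.3) + (-3)·(-115.8) = -25.2 kcal/mol

ΔH°rxn = -25.2 kcal/mol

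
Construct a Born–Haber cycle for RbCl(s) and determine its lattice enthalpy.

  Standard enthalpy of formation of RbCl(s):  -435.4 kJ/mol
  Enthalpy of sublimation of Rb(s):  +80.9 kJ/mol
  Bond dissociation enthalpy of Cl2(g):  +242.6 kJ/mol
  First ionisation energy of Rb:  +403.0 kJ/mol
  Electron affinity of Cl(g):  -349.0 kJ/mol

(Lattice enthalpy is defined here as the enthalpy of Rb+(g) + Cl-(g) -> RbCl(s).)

ΔHf° = 1·ΔHsub + 1·(ΣIE) + 1/2·D(Cl2) + 1·EA + U
-435.4 = 1·(+80.9) + 1·(+403.0) + 1/2·(+242.6) + 1·(-349.0) + U
U = -435.4 − (+256.2) = -691.6 kJ/mol

U = -691.6 kJ/mol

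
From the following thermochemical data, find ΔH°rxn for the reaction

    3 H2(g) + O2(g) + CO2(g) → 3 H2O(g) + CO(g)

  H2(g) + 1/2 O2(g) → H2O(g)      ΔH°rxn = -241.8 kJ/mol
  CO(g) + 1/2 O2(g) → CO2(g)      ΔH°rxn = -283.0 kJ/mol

ΔH°rxn = -442.4 kJ/mol

equation 1 × 3 (×3 to match 3 H2O(g) in the target): (3)·(-241.8) = -725.4 kJ/mol
equation 2 reversed (reverse to put CO(g) on the product side): +283.0 kJ/mol
ΔH°rxn = (-725.4) + (+283.0) = -442.4 kJ/mol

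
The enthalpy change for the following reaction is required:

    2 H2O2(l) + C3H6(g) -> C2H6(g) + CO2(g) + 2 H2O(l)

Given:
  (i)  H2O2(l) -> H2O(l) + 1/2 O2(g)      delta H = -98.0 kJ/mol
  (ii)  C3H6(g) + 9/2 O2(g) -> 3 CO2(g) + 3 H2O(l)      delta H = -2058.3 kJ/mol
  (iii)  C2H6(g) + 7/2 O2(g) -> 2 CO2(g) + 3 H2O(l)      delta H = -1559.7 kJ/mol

delta H = -694.6 kJ/mol

(i) × 2 (×2 to match 2 H2O2(l) in the target): (2)·(-98.0) = -196.0 kJ/mol
(ii) as written (C3H6(g) already on the reactant side): -2058.3 kJ/mol
(iii) reversed (reverse to put C2H6(g) on the product side): +1559.7 kJ/mol
By Hess's law, delta H = (2)·(-98.0) + (1)·(-2058.3) + (-1)·(-1559.7) = -694.6 kJ/mol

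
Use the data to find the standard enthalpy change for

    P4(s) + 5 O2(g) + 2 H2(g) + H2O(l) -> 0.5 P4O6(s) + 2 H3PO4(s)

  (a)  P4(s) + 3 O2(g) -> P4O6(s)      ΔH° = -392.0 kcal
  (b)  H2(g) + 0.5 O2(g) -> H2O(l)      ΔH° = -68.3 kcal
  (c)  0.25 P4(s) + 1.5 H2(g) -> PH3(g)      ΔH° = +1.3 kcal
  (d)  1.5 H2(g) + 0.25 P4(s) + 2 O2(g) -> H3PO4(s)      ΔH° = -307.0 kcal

(a) × 1/2: (1/2)·(-392.0) = -196.0 kcal
(b) reversed: +68.3 kcal
(c): not needed.
(d) × 2: (2)·(-307.0) = -614.0 kcal
ΔH° = (1/2)·(-392.0) + (-1)·(-68.3) + (2)·(-307.0) = -741.7 kcal

ΔH° = -741.7 kcal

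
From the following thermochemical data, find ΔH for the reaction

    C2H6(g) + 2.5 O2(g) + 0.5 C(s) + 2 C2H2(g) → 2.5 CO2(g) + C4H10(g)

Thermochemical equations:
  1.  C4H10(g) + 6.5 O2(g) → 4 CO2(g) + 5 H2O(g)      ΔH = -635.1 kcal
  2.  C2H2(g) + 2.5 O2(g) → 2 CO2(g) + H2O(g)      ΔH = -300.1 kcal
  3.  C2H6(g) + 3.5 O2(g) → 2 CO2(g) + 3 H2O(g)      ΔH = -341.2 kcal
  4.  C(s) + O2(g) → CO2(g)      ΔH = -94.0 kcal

ΔH = -353.3 kcal

eq. 1 reversed (C4H10(g) must end up as a product): +635.1 kcal
eq. 2 × 2 (×2 to match 2 C2H2(g) in the target): (2)·(-300.1) = -600.2 kcal
eq. 3 as written (C2H6(g) already on the reactant side): -341.2 kcal
eq. 4 × 1/2 (scale by 1/2 for the 1/2 C(s)): (1/2)·(-94.0) = -47.0 kcal
Since enthalpy is a state function, ΔH = (+635.1) + (-600.2) + (-341.2) + (-47.0) = -353.3 kcal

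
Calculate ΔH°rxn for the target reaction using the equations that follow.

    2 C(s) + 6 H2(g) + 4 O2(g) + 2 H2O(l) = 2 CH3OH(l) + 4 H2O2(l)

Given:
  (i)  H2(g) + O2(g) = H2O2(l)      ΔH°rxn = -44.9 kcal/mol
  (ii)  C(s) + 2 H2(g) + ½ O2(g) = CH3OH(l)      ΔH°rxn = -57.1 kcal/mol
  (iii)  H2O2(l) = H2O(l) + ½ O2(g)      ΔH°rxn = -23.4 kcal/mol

(i) × 2: (2)·(-44.9) = -89.8 kcal/mol
(ii) × 2: (2)·(-57.1) = -114.2 kcal/mol
(iii) reversed and × 2: (-2)·(-23.4) = +46.8 kcal/mol
ΔH°rxn = (-89.8) + (-114.2) + (+46.8) = -157.2 kcal/mol

ΔH°rxn = -157.2 kcal/mol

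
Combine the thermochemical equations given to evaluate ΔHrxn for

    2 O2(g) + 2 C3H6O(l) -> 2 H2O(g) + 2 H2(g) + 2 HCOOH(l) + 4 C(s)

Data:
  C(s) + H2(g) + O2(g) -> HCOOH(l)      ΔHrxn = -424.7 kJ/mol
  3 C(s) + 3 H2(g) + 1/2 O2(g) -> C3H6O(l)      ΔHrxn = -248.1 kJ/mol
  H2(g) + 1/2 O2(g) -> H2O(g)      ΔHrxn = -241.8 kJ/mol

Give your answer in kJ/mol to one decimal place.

ΔHrxn = -836.8 kJ/mol

equation 1 × 2 (scale by 2 for the 2 HCOOH(l)): (2)·(-424.7) = -849.4 kJ/mol
equation 2 reversed and × 2 (reverse to put C3H6O(l) on the reactant side; scale by 2 for the 2 C3H6O(l)): (-2)·(-248.1) = +496.2 kJ/mol
equation 3 × 2 (×2 to match 2 H2O(g) in the target): (2)·(-241.8) = -483.6 kJ/mol
ΔHrxn = (2)·(-424.7) + (-2)·(-248.1) + (2)·(-241.8) = -836.8 kJ/mol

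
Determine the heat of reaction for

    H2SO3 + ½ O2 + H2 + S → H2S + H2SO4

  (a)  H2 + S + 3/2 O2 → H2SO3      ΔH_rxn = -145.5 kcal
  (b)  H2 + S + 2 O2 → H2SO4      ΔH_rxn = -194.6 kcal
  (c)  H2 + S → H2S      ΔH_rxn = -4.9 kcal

(a) reversed: +145.5 kcal
(b) as written: -194.6 kcal
(c) as written: -4.9 kcal
Summing the manipulated equations, ΔH_rxn = (+145.5) + (-194.6) + (-4.9) = -54.0 kcal

ΔH_rxn = -54.0 kcal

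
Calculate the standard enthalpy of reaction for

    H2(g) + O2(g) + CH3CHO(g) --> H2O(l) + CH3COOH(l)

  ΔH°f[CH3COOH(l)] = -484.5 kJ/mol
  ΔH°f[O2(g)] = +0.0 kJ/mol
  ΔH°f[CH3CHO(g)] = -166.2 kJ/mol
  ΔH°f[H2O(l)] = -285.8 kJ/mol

Products: 1·(-285.8) + 1·(-484.5) = -770.3
Reactants: 1·(+0.0) + 1·(+0.0) + 1·(-166.2) = -166.2
ΔH°rxn = (-770.3) − (-166.2) = -604.1 kJ/mol

ΔH°rxn = -604.1 kJ/mol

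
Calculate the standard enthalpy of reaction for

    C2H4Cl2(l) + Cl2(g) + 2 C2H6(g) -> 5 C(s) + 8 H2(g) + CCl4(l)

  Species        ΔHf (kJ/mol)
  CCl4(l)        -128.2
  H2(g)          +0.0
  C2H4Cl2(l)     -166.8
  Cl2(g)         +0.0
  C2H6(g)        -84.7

ΔH_rxn = 208.0 kJ/mol

Products: 5·(+0.0) + 8·(+0.0) + 1·(-128.2) = -128.2
Reactants: 1·(-166.8) + 1·(+0.0) + 2·(-84.7) = -336.2
ΔH_rxn = (-128.2) − (-336.2) = 208.0 kJ/mol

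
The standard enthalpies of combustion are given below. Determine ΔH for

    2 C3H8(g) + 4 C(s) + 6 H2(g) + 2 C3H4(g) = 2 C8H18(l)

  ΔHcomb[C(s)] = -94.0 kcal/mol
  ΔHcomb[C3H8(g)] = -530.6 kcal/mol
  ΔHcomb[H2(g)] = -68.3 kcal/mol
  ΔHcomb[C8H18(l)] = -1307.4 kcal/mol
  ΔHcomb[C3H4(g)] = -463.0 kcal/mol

With combustion enthalpies, reactants minus products:
= [2·(-530.6) + 4·(-94.0) + 6·(-68.3) + 2·(-463.0)] − [2·(-1307.4)]
= -158.2 kcal/mol

ΔH = -158.2 kcal/mol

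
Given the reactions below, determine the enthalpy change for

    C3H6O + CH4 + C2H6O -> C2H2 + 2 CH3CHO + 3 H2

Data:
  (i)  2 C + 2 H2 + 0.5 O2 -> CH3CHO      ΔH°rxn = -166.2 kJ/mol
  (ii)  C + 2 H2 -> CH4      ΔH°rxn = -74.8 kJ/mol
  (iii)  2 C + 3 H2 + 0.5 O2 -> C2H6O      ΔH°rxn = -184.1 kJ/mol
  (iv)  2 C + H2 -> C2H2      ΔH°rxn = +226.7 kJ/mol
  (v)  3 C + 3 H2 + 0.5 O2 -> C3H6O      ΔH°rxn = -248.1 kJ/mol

ΔH°rxn = 401.3 kJ/mol

(i) × 2: (2)·(-166.2) = -332.4 kJ/mol
(ii) reversed: +74.8 kJ/mol
(iii) reversed: +184.1 kJ/mol
(iv) as written: +226.7 kJ/mol
(v) reversed: +248.1 kJ/mol
By Hess's law, ΔH°rxn = (-332.4) + (+74.8) + (+184.1) + (+226.7) + (+248.1) = 401.3 kJ/mol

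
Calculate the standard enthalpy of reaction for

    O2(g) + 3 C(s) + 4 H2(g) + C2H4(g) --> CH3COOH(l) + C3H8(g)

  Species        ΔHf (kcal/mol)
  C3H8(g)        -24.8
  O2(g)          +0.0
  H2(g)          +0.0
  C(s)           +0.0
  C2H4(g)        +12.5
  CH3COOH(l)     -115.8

ΔH_rxn = -153.1 kcal/mol

Products: 1·(-115.8) + 1·(-24.8) = -140.6
Reactants: 1·(+0.0) + 3·(+0.0) + 4·(+0.0) + 1·(+12.5) = +12.5
ΔH_rxn = (-140.6) − (+12.5) = -153.1 kcal/mol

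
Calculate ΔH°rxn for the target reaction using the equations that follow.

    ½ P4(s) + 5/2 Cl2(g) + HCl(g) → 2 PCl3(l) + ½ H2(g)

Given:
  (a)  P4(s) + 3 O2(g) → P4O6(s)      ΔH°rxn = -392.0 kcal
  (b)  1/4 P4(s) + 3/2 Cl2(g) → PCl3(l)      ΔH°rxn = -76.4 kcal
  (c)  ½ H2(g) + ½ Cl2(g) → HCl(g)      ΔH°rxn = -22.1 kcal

ΔH°rxn = -130.7 kcal

(a): not needed (O2(g) appears nowhere else).
(b) × 2 (scale by 2 for the 2 PCl3(l)): (2)·(-76.4) = -152.8 kcal
(c) reversed (reverse to put HCl(g) on the reactant side): +22.1 kcal
ΔH°rxn = (2)·(-76.4) + (-1)·(-22.1) = -130.7 kcal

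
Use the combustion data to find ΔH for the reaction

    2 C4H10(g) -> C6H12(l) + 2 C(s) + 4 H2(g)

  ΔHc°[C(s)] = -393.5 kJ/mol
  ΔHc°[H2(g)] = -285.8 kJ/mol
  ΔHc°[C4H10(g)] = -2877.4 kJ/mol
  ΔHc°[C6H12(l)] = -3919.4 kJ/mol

ΔH = 94.8 kJ/mol

With combustion enthalpies, reactants minus products:
= [2·(-2877.4)] − [1·(-3919.4) + 2·(-393.5) + 4·(-285.8)]
= 94.8 kJ/mol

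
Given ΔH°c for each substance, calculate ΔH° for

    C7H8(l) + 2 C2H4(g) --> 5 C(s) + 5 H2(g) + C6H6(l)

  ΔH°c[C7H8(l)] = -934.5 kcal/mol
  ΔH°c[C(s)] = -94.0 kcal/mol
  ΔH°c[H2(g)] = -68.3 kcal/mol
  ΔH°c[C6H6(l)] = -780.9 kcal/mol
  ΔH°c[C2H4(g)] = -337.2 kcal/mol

ΔH° = -16.5 kcal/mol

Using ΔH = Σ nΔHc°(reactants) − Σ nΔHc°(products):
= [1·(-934.5) + 2·(-337.2)] − [5·(-94.0) + 5·(-68.3) + 1·(-780.9)]
= -16.5 kcal/mol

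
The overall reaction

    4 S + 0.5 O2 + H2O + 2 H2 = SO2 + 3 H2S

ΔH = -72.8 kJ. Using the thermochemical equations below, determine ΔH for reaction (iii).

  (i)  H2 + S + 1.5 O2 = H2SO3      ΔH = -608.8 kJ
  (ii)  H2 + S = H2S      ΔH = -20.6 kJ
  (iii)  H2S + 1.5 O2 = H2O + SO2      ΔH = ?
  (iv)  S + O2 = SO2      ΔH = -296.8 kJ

ΔH = -562.0 kJ

(i): not needed.
(ii) × 2: (2)·(-20.6) = -41.2 kJ
(iii) reversed: contributes −x
(iv) × 2: (2)·(-296.8) = -593.6 kJ
-72.8 = (-41.2) + (-593.6) − x
x = (-72.8 − (-634.8)) / (-1) = -562.0 kJ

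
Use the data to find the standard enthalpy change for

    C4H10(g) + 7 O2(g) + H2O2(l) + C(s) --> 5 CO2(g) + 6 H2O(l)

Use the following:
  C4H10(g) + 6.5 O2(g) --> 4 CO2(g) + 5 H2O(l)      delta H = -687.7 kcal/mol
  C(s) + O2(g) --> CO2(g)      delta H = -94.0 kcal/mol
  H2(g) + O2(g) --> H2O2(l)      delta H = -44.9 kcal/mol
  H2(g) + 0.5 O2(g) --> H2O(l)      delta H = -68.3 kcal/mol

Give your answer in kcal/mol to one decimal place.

equation 1 as written (C4H10(g) already on the reactant side): -687.7 kcal/mol
equation 2 as written (C(s) already on the reactant side): -94.0 kcal/mol
equation 3 reversed (H2O2(l) must end up as a reactant): +44.9 kcal/mol
equation 4 as written: -68.3 kcal/mol
Summing the manipulated equations, delta H = (1)·(-687.7) + (1)·(-94.0) + (-1)·(-44.9) + (1)·(-68.3) = -805.1 kcal/mol

delta H = -805.1 kcal/mol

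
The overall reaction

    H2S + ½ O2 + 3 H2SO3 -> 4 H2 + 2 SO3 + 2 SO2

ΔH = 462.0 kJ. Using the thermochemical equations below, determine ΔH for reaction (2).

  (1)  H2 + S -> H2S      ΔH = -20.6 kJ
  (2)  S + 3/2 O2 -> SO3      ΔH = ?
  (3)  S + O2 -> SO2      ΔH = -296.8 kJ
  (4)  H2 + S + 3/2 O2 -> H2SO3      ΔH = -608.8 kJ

(1) reversed (H2S must end up as a reactant): +20.6 kJ
(2) × 2 (scale by 2 for the 2 SO3): contributes 2·x
(3) × 2 (×2 to match 2 SO2 in the target): (2)·(-296.8) = -593.6 kJ
(4) reversed and × 3 (reverse to put H2SO3 on the reactant side; scale by 3 for the 3 H2SO3): (-3)·(-608.8) = +1826.4 kJ
+462.0 = (+20.6) + (-593.6) + (+1826.4) + 2·x
x = (+462.0 − (+1253.4)) / (2) = -395.7 kJ

ΔH = -395.7 kJ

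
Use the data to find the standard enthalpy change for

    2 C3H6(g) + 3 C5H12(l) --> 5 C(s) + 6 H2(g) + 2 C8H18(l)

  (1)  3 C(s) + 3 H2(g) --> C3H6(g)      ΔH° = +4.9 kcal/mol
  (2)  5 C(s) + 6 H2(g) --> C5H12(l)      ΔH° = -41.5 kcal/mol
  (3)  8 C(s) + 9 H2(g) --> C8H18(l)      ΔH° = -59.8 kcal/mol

(1) reversed and × 2 (C3H6(g) must end up as a reactant; scale by 2 for the 2 C3H6(g)): (-2)·(+4.9) = -9.8 kcal/mol
(2) reversed and × 3 (reverse to put C5H12(l) on the reactant side; scale by 3 for the 3 C5H12(l)): (-3)·(-41.5) = +124.5 kcal/mol
(3) × 2 (×2 to match 2 C8H18(l) in the target): (2)·(-59.8) = -119.6 kcal/mol
Since enthalpy is a state function, ΔH° = (-2)·(+4.9) + (-3)·(-41.5) + (2)·(-59.8) = -4.9 kcal/mol

ΔH° = -4.9 kcal/mol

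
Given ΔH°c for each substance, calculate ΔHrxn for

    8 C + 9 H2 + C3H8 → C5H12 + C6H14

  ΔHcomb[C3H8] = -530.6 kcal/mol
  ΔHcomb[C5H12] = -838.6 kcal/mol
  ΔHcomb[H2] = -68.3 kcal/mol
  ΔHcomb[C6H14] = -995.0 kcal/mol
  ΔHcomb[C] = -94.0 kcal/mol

ΔHrxn = -63.7 kcal/mol

With combustion enthalpies, reactants minus products:
= [8·(-94.0) + 9·(-68.3) + 1·(-530.6)] − [1·(-838.6) + 1·(-995.0)]
= -63.7 kcal/mol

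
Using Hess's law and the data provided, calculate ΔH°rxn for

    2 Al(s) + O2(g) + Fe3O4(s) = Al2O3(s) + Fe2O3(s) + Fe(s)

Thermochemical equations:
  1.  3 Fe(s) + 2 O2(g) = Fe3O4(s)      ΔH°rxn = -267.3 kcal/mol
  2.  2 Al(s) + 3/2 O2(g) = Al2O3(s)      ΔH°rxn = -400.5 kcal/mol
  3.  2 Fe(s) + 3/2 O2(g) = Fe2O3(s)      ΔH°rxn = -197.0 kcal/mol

eq. 1 reversed (Fe3O4(s) must end up as a reactant): +267.3 kcal/mol
eq. 2 as written (Al2O3(s) already on the product side): -400.5 kcal/mol
eq. 3 as written (Fe2O3(s) already on the product side): -197.0 kcal/mol
Summing the manipulated equations, ΔH°rxn = (-1)·(-267.3) + (1)·(-400.5) + (1)·(-197.0) = -330.2 kcal/mol

ΔH°rxn = -330.2 kcal/mol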